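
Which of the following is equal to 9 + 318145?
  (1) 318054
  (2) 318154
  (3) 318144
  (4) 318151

9 + 318145 = 318154
2) 318154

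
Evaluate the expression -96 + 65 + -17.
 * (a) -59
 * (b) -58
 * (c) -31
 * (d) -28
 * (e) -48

First: -96 + 65 = -31
Then: -31 + -17 = -48
e) -48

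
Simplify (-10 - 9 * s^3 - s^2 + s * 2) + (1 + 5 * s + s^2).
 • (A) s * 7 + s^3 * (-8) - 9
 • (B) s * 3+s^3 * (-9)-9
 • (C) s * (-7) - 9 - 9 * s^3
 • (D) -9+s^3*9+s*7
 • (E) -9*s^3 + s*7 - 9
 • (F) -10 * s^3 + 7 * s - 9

Adding the polynomials and combining like terms:
(-10 - 9*s^3 - s^2 + s*2) + (1 + 5*s + s^2)
= -9*s^3 + s*7 - 9
E) -9*s^3 + s*7 - 9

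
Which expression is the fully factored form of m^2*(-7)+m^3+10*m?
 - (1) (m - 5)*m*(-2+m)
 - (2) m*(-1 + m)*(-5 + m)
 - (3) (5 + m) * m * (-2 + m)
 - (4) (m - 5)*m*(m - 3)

We need to factor m^2*(-7)+m^3+10*m.
The factored form is (m - 5)*m*(-2+m).
1) (m - 5)*m*(-2+m)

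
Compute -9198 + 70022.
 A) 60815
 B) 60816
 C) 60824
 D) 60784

-9198 + 70022 = 60824
C) 60824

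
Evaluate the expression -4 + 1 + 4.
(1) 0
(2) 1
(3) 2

First: -4 + 1 = -3
Then: -3 + 4 = 1
2) 1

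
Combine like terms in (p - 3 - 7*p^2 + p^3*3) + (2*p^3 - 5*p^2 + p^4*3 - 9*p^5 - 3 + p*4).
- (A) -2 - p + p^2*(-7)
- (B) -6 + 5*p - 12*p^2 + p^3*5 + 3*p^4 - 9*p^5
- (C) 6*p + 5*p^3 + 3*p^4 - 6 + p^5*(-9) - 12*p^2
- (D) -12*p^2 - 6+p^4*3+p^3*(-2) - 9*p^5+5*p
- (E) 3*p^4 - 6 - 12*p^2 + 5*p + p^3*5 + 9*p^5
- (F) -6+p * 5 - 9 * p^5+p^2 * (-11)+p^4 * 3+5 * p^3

Adding the polynomials and combining like terms:
(p - 3 - 7*p^2 + p^3*3) + (2*p^3 - 5*p^2 + p^4*3 - 9*p^5 - 3 + p*4)
= -6 + 5*p - 12*p^2 + p^3*5 + 3*p^4 - 9*p^5
B) -6 + 5*p - 12*p^2 + p^3*5 + 3*p^4 - 9*p^5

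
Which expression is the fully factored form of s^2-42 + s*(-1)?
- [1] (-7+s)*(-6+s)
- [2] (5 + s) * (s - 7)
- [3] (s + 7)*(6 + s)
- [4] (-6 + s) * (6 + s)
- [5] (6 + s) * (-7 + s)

We need to factor s^2-42 + s*(-1).
The factored form is (6 + s) * (-7 + s).
5) (6 + s) * (-7 + s)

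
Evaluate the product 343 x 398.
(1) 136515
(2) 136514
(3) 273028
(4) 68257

343 * 398 = 136514
2) 136514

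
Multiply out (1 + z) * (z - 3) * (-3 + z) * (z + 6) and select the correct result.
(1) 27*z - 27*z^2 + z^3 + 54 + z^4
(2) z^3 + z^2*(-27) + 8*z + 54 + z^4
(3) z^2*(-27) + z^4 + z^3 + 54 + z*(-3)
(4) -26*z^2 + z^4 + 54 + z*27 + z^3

Expanding (1 + z) * (z - 3) * (-3 + z) * (z + 6):
= 27*z - 27*z^2 + z^3 + 54 + z^4
1) 27*z - 27*z^2 + z^3 + 54 + z^4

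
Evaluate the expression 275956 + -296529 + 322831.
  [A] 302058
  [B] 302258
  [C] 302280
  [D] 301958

First: 275956 + -296529 = -20573
Then: -20573 + 322831 = 302258
B) 302258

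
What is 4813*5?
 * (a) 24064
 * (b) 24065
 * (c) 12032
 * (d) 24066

4813 * 5 = 24065
b) 24065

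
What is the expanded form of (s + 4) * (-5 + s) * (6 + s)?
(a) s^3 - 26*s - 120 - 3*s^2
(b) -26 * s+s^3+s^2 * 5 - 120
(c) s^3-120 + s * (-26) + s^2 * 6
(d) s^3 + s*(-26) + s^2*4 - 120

Expanding (s + 4) * (-5 + s) * (6 + s):
= -26 * s+s^3+s^2 * 5 - 120
b) -26 * s+s^3+s^2 * 5 - 120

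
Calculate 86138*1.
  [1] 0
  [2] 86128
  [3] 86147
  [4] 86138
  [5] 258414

86138 * 1 = 86138
4) 86138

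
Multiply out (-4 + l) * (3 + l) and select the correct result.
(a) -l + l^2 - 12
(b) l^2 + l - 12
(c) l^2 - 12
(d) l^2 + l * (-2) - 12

Expanding (-4 + l) * (3 + l):
= -l + l^2 - 12
a) -l + l^2 - 12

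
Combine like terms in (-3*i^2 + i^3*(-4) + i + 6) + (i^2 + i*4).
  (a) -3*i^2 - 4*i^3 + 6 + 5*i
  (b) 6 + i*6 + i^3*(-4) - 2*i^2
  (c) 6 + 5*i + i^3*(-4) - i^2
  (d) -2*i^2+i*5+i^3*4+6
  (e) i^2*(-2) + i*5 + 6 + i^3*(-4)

Adding the polynomials and combining like terms:
(-3*i^2 + i^3*(-4) + i + 6) + (i^2 + i*4)
= i^2*(-2) + i*5 + 6 + i^3*(-4)
e) i^2*(-2) + i*5 + 6 + i^3*(-4)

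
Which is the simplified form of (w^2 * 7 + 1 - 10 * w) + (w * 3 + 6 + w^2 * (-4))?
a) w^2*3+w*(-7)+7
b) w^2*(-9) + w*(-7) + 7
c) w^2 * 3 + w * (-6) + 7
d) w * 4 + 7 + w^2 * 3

Adding the polynomials and combining like terms:
(w^2*7 + 1 - 10*w) + (w*3 + 6 + w^2*(-4))
= w^2*3+w*(-7)+7
a) w^2*3+w*(-7)+7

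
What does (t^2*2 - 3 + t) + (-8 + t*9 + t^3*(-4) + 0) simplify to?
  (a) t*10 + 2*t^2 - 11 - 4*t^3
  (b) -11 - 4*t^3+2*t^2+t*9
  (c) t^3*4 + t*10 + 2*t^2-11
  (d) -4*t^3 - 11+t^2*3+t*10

Adding the polynomials and combining like terms:
(t^2*2 - 3 + t) + (-8 + t*9 + t^3*(-4) + 0)
= t*10 + 2*t^2 - 11 - 4*t^3
a) t*10 + 2*t^2 - 11 - 4*t^3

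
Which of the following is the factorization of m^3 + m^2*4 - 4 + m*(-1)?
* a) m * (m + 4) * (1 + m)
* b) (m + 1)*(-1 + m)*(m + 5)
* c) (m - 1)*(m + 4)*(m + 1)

We need to factor m^3 + m^2*4 - 4 + m*(-1).
The factored form is (m - 1)*(m + 4)*(m + 1).
c) (m - 1)*(m + 4)*(m + 1)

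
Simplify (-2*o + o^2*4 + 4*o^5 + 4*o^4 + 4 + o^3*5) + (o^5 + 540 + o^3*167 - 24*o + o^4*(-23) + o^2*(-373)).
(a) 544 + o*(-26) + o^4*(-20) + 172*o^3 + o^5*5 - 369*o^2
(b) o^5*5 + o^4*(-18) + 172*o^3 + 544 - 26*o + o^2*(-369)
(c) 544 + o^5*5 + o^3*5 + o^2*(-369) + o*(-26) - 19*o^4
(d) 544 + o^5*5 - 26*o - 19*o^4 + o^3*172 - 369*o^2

Adding the polynomials and combining like terms:
(-2*o + o^2*4 + 4*o^5 + 4*o^4 + 4 + o^3*5) + (o^5 + 540 + o^3*167 - 24*o + o^4*(-23) + o^2*(-373))
= 544 + o^5*5 - 26*o - 19*o^4 + o^3*172 - 369*o^2
d) 544 + o^5*5 - 26*o - 19*o^4 + o^3*172 - 369*o^2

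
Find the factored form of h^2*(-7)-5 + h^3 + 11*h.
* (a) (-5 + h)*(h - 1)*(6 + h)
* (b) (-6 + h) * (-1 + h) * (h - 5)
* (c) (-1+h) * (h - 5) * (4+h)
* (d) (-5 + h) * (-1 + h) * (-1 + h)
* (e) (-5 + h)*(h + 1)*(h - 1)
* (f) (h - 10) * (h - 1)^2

We need to factor h^2*(-7)-5 + h^3 + 11*h.
The factored form is (-5 + h) * (-1 + h) * (-1 + h).
d) (-5 + h) * (-1 + h) * (-1 + h)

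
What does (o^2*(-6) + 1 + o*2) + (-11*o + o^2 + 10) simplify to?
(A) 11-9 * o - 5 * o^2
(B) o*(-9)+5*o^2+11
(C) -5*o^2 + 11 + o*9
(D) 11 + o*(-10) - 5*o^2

Adding the polynomials and combining like terms:
(o^2*(-6) + 1 + o*2) + (-11*o + o^2 + 10)
= 11-9 * o - 5 * o^2
A) 11-9 * o - 5 * o^2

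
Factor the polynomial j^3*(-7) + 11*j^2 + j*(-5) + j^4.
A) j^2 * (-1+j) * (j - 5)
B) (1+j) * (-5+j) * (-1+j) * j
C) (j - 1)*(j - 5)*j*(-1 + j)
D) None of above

We need to factor j^3*(-7) + 11*j^2 + j*(-5) + j^4.
The factored form is (j - 1)*(j - 5)*j*(-1 + j).
C) (j - 1)*(j - 5)*j*(-1 + j)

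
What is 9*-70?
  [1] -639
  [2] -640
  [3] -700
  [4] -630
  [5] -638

9 * -70 = -630
4) -630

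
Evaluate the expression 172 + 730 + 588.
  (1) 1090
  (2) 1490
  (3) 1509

First: 172 + 730 = 902
Then: 902 + 588 = 1490
2) 1490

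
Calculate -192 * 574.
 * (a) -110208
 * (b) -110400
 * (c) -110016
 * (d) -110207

-192 * 574 = -110208
a) -110208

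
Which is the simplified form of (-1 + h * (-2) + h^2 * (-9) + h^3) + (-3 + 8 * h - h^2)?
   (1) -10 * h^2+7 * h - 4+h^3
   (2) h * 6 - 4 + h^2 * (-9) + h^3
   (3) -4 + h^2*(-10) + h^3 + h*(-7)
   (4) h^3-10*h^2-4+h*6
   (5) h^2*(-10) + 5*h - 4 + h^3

Adding the polynomials and combining like terms:
(-1 + h*(-2) + h^2*(-9) + h^3) + (-3 + 8*h - h^2)
= h^3-10*h^2-4+h*6
4) h^3-10*h^2-4+h*6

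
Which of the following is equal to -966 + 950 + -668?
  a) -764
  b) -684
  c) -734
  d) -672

First: -966 + 950 = -16
Then: -16 + -668 = -684
b) -684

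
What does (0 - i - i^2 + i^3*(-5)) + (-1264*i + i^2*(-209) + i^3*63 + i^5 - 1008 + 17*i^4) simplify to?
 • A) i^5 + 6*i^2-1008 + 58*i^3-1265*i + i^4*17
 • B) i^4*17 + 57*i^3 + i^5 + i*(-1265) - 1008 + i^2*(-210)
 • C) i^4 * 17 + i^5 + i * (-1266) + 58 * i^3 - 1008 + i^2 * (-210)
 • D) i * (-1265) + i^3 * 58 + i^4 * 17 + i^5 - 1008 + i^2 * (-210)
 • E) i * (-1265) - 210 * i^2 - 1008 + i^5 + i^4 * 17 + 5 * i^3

Adding the polynomials and combining like terms:
(0 - i - i^2 + i^3*(-5)) + (-1264*i + i^2*(-209) + i^3*63 + i^5 - 1008 + 17*i^4)
= i * (-1265) + i^3 * 58 + i^4 * 17 + i^5 - 1008 + i^2 * (-210)
D) i * (-1265) + i^3 * 58 + i^4 * 17 + i^5 - 1008 + i^2 * (-210)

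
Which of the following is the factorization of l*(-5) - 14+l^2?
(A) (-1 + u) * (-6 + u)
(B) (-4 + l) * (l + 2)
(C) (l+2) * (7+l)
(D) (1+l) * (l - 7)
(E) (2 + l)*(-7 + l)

We need to factor l*(-5) - 14+l^2.
The factored form is (2 + l)*(-7 + l).
E) (2 + l)*(-7 + l)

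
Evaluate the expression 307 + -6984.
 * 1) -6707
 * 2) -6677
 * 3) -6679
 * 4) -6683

307 + -6984 = -6677
2) -6677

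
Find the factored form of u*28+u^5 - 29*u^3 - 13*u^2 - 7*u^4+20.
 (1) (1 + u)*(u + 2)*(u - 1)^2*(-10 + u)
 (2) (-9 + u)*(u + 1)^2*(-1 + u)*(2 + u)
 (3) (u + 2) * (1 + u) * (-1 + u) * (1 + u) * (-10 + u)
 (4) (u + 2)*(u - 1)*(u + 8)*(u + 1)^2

We need to factor u*28+u^5 - 29*u^3 - 13*u^2 - 7*u^4+20.
The factored form is (u + 2) * (1 + u) * (-1 + u) * (1 + u) * (-10 + u).
3) (u + 2) * (1 + u) * (-1 + u) * (1 + u) * (-10 + u)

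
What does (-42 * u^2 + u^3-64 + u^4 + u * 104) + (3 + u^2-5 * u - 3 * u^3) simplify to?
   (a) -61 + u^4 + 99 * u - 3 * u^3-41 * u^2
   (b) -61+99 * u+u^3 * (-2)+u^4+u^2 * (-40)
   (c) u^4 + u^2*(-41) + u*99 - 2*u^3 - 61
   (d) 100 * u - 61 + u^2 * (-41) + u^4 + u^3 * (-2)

Adding the polynomials and combining like terms:
(-42*u^2 + u^3 - 64 + u^4 + u*104) + (3 + u^2 - 5*u - 3*u^3)
= u^4 + u^2*(-41) + u*99 - 2*u^3 - 61
c) u^4 + u^2*(-41) + u*99 - 2*u^3 - 61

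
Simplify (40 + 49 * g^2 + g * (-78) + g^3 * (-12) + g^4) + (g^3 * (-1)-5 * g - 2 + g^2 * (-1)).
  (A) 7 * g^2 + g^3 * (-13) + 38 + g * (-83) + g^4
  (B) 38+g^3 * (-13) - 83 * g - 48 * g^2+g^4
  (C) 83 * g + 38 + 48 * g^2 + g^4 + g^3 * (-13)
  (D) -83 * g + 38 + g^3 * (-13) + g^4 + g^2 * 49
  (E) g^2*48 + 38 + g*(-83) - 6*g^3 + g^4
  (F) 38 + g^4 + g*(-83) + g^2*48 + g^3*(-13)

Adding the polynomials and combining like terms:
(40 + 49*g^2 + g*(-78) + g^3*(-12) + g^4) + (g^3*(-1) - 5*g - 2 + g^2*(-1))
= 38 + g^4 + g*(-83) + g^2*48 + g^3*(-13)
F) 38 + g^4 + g*(-83) + g^2*48 + g^3*(-13)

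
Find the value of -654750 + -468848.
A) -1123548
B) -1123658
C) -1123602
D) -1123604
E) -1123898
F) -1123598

-654750 + -468848 = -1123598
F) -1123598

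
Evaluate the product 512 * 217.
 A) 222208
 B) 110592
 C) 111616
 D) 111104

512 * 217 = 111104
D) 111104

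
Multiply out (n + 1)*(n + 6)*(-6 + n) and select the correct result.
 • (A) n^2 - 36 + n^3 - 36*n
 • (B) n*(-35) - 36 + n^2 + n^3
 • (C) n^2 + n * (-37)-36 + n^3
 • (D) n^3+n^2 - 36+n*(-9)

Expanding (n + 1)*(n + 6)*(-6 + n):
= n^2 - 36 + n^3 - 36*n
A) n^2 - 36 + n^3 - 36*n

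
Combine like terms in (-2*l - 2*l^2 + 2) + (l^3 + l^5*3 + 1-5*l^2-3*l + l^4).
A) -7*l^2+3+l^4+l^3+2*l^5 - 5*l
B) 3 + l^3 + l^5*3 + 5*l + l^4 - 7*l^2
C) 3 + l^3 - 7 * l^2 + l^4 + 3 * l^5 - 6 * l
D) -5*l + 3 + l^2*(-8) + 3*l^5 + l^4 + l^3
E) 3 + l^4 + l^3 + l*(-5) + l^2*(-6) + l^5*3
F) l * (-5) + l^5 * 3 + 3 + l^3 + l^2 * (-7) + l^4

Adding the polynomials and combining like terms:
(-2*l - 2*l^2 + 2) + (l^3 + l^5*3 + 1 - 5*l^2 - 3*l + l^4)
= l * (-5) + l^5 * 3 + 3 + l^3 + l^2 * (-7) + l^4
F) l * (-5) + l^5 * 3 + 3 + l^3 + l^2 * (-7) + l^4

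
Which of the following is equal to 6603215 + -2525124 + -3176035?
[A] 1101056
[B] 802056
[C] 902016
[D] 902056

First: 6603215 + -2525124 = 4078091
Then: 4078091 + -3176035 = 902056
D) 902056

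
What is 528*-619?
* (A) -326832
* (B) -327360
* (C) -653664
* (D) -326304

528 * -619 = -326832
A) -326832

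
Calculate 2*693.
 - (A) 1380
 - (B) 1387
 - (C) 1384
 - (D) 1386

2 * 693 = 1386
D) 1386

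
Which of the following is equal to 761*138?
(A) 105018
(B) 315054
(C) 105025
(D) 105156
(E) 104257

761 * 138 = 105018
A) 105018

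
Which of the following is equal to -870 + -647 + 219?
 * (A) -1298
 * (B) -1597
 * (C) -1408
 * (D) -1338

First: -870 + -647 = -1517
Then: -1517 + 219 = -1298
A) -1298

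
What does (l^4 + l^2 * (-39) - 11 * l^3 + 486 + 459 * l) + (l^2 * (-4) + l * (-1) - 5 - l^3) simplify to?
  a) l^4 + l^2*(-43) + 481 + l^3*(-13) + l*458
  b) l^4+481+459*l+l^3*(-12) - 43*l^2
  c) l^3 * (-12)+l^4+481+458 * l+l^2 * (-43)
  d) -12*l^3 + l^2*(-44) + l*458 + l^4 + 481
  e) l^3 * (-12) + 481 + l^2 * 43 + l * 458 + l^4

Adding the polynomials and combining like terms:
(l^4 + l^2*(-39) - 11*l^3 + 486 + 459*l) + (l^2*(-4) + l*(-1) - 5 - l^3)
= l^3 * (-12)+l^4+481+458 * l+l^2 * (-43)
c) l^3 * (-12)+l^4+481+458 * l+l^2 * (-43)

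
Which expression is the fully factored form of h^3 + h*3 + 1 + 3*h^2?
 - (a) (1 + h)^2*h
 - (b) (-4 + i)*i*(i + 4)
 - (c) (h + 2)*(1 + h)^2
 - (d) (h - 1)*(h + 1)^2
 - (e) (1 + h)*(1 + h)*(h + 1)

We need to factor h^3 + h*3 + 1 + 3*h^2.
The factored form is (1 + h)*(1 + h)*(h + 1).
e) (1 + h)*(1 + h)*(h + 1)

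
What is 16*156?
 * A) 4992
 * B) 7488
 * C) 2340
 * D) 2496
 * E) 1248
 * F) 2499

16 * 156 = 2496
D) 2496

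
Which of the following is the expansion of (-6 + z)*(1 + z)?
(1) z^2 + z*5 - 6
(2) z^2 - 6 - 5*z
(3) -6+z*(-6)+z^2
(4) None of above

Expanding (-6 + z)*(1 + z):
= z^2 - 6 - 5*z
2) z^2 - 6 - 5*z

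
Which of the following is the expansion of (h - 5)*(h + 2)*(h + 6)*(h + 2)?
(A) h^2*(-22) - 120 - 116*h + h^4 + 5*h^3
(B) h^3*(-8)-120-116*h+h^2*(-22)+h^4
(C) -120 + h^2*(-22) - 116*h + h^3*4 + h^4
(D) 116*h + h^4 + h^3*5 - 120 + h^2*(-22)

Expanding (h - 5)*(h + 2)*(h + 6)*(h + 2):
= h^2*(-22) - 120 - 116*h + h^4 + 5*h^3
A) h^2*(-22) - 120 - 116*h + h^4 + 5*h^3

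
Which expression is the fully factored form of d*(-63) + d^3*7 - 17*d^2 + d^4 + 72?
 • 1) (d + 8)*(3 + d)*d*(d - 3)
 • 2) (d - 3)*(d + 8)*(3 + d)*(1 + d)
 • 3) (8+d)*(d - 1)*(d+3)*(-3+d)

We need to factor d*(-63) + d^3*7 - 17*d^2 + d^4 + 72.
The factored form is (8+d)*(d - 1)*(d+3)*(-3+d).
3) (8+d)*(d - 1)*(d+3)*(-3+d)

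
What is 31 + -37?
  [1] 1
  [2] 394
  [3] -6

31 + -37 = -6
3) -6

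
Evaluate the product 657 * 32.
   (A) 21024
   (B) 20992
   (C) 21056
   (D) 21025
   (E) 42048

657 * 32 = 21024
A) 21024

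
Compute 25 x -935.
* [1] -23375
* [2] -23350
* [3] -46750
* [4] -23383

25 * -935 = -23375
1) -23375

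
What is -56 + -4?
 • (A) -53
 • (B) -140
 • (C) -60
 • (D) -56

-56 + -4 = -60
C) -60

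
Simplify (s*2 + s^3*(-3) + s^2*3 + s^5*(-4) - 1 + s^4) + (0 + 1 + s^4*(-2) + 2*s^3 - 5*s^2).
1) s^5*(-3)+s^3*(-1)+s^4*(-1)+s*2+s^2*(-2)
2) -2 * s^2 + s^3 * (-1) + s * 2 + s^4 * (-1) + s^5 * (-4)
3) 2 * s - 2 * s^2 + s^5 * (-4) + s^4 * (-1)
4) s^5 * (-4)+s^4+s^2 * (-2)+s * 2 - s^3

Adding the polynomials and combining like terms:
(s*2 + s^3*(-3) + s^2*3 + s^5*(-4) - 1 + s^4) + (0 + 1 + s^4*(-2) + 2*s^3 - 5*s^2)
= -2 * s^2 + s^3 * (-1) + s * 2 + s^4 * (-1) + s^5 * (-4)
2) -2 * s^2 + s^3 * (-1) + s * 2 + s^4 * (-1) + s^5 * (-4)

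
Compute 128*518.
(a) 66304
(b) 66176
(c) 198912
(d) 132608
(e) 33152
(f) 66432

128 * 518 = 66304
a) 66304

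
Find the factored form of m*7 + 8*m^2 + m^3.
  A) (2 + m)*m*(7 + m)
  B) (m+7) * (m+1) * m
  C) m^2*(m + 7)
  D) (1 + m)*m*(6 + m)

We need to factor m*7 + 8*m^2 + m^3.
The factored form is (m+7) * (m+1) * m.
B) (m+7) * (m+1) * m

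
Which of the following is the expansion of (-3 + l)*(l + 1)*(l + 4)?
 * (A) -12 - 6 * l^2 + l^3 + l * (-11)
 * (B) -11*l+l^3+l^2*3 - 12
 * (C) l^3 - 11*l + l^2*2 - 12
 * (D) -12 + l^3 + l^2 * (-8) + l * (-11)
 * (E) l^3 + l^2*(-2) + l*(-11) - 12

Expanding (-3 + l)*(l + 1)*(l + 4):
= l^3 - 11*l + l^2*2 - 12
C) l^3 - 11*l + l^2*2 - 12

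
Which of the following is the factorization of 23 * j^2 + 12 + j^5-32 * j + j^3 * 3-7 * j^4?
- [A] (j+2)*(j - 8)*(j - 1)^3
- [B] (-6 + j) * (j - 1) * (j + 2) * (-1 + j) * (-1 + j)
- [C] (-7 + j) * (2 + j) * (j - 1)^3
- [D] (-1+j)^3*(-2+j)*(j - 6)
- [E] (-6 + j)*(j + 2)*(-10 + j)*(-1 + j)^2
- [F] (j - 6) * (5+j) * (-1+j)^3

We need to factor 23 * j^2 + 12 + j^5-32 * j + j^3 * 3-7 * j^4.
The factored form is (-6 + j) * (j - 1) * (j + 2) * (-1 + j) * (-1 + j).
B) (-6 + j) * (j - 1) * (j + 2) * (-1 + j) * (-1 + j)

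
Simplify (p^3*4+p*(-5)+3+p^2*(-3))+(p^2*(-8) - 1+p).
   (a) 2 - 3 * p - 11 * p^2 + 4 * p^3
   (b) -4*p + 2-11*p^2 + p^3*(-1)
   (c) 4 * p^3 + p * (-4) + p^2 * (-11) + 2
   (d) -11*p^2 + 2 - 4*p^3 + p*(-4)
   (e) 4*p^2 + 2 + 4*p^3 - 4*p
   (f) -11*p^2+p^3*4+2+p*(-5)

Adding the polynomials and combining like terms:
(p^3*4 + p*(-5) + 3 + p^2*(-3)) + (p^2*(-8) - 1 + p)
= 4 * p^3 + p * (-4) + p^2 * (-11) + 2
c) 4 * p^3 + p * (-4) + p^2 * (-11) + 2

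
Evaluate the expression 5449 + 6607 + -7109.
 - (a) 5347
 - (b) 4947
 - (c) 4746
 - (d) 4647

First: 5449 + 6607 = 12056
Then: 12056 + -7109 = 4947
b) 4947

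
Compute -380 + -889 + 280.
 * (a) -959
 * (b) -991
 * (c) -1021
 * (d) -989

First: -380 + -889 = -1269
Then: -1269 + 280 = -989
d) -989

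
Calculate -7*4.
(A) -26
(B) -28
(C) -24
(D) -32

-7 * 4 = -28
B) -28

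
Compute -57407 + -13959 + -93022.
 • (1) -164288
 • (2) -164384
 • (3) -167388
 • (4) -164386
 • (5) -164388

First: -57407 + -13959 = -71366
Then: -71366 + -93022 = -164388
5) -164388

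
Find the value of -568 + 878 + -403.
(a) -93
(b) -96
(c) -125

First: -568 + 878 = 310
Then: 310 + -403 = -93
a) -93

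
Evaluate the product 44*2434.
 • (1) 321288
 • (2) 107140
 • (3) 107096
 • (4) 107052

44 * 2434 = 107096
3) 107096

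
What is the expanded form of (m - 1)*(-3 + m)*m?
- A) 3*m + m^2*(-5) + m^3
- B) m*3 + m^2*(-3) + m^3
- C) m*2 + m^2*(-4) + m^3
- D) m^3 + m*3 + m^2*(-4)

Expanding (m - 1)*(-3 + m)*m:
= m^3 + m*3 + m^2*(-4)
D) m^3 + m*3 + m^2*(-4)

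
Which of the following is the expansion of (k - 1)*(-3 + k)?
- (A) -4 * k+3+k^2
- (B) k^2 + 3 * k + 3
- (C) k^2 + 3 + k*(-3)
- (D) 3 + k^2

Expanding (k - 1)*(-3 + k):
= -4 * k+3+k^2
A) -4 * k+3+k^2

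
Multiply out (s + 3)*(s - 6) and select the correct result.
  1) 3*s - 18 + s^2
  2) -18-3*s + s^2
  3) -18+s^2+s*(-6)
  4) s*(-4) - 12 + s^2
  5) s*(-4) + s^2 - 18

Expanding (s + 3)*(s - 6):
= -18-3*s + s^2
2) -18-3*s + s^2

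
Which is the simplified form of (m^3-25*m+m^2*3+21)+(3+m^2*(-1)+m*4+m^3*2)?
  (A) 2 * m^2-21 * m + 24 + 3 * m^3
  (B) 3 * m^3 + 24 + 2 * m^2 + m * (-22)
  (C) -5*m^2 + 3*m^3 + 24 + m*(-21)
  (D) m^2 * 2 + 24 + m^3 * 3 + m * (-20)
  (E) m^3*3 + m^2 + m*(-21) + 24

Adding the polynomials and combining like terms:
(m^3 - 25*m + m^2*3 + 21) + (3 + m^2*(-1) + m*4 + m^3*2)
= 2 * m^2-21 * m + 24 + 3 * m^3
A) 2 * m^2-21 * m + 24 + 3 * m^3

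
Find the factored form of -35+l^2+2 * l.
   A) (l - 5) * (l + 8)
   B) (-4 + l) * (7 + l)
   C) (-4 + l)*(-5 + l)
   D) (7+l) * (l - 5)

We need to factor -35+l^2+2 * l.
The factored form is (7+l) * (l - 5).
D) (7+l) * (l - 5)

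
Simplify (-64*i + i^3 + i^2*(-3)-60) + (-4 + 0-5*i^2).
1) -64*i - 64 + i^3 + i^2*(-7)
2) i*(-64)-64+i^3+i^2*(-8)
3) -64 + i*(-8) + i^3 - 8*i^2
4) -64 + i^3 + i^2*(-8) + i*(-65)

Adding the polynomials and combining like terms:
(-64*i + i^3 + i^2*(-3) - 60) + (-4 + 0 - 5*i^2)
= i*(-64)-64+i^3+i^2*(-8)
2) i*(-64)-64+i^3+i^2*(-8)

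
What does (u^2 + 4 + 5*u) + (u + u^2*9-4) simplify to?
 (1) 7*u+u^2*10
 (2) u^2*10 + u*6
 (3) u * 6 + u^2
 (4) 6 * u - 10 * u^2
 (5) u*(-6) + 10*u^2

Adding the polynomials and combining like terms:
(u^2 + 4 + 5*u) + (u + u^2*9 - 4)
= u^2*10 + u*6
2) u^2*10 + u*6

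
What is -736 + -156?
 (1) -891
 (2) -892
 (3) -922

-736 + -156 = -892
2) -892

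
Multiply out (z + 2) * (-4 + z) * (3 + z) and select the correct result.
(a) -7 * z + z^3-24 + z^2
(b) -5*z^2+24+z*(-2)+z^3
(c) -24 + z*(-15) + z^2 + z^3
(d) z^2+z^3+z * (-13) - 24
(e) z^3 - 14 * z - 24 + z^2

Expanding (z + 2) * (-4 + z) * (3 + z):
= z^3 - 14 * z - 24 + z^2
e) z^3 - 14 * z - 24 + z^2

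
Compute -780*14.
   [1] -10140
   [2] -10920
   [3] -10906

-780 * 14 = -10920
2) -10920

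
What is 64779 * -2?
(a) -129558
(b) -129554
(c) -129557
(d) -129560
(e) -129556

64779 * -2 = -129558
a) -129558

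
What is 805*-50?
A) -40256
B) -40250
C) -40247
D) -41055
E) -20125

805 * -50 = -40250
B) -40250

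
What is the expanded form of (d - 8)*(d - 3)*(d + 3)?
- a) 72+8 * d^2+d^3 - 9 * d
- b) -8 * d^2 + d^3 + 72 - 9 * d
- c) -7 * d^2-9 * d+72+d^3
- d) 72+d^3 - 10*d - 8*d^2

Expanding (d - 8)*(d - 3)*(d + 3):
= -8 * d^2 + d^3 + 72 - 9 * d
b) -8 * d^2 + d^3 + 72 - 9 * d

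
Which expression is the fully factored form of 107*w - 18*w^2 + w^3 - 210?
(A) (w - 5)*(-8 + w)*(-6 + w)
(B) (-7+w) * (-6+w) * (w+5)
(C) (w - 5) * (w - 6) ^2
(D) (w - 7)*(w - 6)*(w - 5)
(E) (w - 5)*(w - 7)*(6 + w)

We need to factor 107*w - 18*w^2 + w^3 - 210.
The factored form is (w - 7)*(w - 6)*(w - 5).
D) (w - 7)*(w - 6)*(w - 5)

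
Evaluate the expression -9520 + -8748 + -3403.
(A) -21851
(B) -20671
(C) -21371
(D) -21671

First: -9520 + -8748 = -18268
Then: -18268 + -3403 = -21671
D) -21671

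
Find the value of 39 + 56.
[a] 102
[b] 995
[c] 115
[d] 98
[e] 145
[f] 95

39 + 56 = 95
f) 95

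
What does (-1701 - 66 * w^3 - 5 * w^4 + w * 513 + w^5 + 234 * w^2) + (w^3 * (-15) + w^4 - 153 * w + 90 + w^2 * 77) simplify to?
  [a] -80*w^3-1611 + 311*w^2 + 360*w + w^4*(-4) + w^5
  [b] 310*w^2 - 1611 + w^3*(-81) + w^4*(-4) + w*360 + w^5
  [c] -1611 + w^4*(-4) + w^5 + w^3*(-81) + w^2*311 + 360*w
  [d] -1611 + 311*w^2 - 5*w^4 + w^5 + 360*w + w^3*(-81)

Adding the polynomials and combining like terms:
(-1701 - 66*w^3 - 5*w^4 + w*513 + w^5 + 234*w^2) + (w^3*(-15) + w^4 - 153*w + 90 + w^2*77)
= -1611 + w^4*(-4) + w^5 + w^3*(-81) + w^2*311 + 360*w
c) -1611 + w^4*(-4) + w^5 + w^3*(-81) + w^2*311 + 360*w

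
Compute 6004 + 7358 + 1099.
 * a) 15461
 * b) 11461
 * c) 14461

First: 6004 + 7358 = 13362
Then: 13362 + 1099 = 14461
c) 14461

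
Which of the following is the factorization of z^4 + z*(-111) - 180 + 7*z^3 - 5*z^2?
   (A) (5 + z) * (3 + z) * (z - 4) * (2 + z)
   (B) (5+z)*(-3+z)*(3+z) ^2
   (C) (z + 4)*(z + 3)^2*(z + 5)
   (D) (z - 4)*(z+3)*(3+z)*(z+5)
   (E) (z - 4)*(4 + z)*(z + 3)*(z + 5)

We need to factor z^4 + z*(-111) - 180 + 7*z^3 - 5*z^2.
The factored form is (z - 4)*(z+3)*(3+z)*(z+5).
D) (z - 4)*(z+3)*(3+z)*(z+5)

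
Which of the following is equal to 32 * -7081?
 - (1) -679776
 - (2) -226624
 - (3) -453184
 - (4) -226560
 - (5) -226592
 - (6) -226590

32 * -7081 = -226592
5) -226592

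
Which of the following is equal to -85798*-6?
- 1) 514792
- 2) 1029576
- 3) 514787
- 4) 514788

-85798 * -6 = 514788
4) 514788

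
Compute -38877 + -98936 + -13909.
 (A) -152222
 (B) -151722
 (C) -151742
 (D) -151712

First: -38877 + -98936 = -137813
Then: -137813 + -13909 = -151722
B) -151722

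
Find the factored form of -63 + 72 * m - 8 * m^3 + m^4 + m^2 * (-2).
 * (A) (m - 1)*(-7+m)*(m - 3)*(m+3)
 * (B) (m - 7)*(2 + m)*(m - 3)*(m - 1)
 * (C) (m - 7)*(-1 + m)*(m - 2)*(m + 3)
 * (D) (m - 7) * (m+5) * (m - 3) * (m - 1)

We need to factor -63 + 72 * m - 8 * m^3 + m^4 + m^2 * (-2).
The factored form is (m - 1)*(-7+m)*(m - 3)*(m+3).
A) (m - 1)*(-7+m)*(m - 3)*(m+3)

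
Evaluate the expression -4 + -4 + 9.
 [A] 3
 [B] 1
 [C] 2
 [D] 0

First: -4 + -4 = -8
Then: -8 + 9 = 1
B) 1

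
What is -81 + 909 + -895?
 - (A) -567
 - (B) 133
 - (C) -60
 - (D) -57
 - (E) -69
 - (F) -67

First: -81 + 909 = 828
Then: 828 + -895 = -67
F) -67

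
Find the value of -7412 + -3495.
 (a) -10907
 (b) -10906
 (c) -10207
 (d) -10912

-7412 + -3495 = -10907
a) -10907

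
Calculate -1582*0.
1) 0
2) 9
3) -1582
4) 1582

-1582 * 0 = 0
1) 0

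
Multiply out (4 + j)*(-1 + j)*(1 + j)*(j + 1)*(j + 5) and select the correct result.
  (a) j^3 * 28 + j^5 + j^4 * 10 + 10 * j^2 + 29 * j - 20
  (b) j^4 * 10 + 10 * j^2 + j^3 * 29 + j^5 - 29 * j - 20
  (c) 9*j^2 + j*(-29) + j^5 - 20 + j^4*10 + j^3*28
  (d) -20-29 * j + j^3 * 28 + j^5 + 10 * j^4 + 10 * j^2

Expanding (4 + j)*(-1 + j)*(1 + j)*(j + 1)*(j + 5):
= -20-29 * j + j^3 * 28 + j^5 + 10 * j^4 + 10 * j^2
d) -20-29 * j + j^3 * 28 + j^5 + 10 * j^4 + 10 * j^2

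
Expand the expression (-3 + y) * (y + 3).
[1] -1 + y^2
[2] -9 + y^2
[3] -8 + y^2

Expanding (-3 + y) * (y + 3):
= -9 + y^2
2) -9 + y^2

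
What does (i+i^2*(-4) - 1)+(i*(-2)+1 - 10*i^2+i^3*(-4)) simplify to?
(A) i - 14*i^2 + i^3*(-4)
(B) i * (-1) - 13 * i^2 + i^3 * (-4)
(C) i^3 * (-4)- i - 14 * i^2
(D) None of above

Adding the polynomials and combining like terms:
(i + i^2*(-4) - 1) + (i*(-2) + 1 - 10*i^2 + i^3*(-4))
= i^3 * (-4)- i - 14 * i^2
C) i^3 * (-4)- i - 14 * i^2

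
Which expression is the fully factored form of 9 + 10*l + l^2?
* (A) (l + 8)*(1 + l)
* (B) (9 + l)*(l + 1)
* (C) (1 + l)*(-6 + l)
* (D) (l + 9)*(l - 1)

We need to factor 9 + 10*l + l^2.
The factored form is (9 + l)*(l + 1).
B) (9 + l)*(l + 1)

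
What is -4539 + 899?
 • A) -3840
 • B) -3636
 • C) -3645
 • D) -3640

-4539 + 899 = -3640
D) -3640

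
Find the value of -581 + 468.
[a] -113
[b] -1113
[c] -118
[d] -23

-581 + 468 = -113
a) -113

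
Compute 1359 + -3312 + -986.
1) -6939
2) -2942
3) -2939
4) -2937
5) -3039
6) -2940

First: 1359 + -3312 = -1953
Then: -1953 + -986 = -2939
3) -2939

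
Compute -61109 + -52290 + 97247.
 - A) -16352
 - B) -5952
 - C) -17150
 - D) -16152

First: -61109 + -52290 = -113399
Then: -113399 + 97247 = -16152
D) -16152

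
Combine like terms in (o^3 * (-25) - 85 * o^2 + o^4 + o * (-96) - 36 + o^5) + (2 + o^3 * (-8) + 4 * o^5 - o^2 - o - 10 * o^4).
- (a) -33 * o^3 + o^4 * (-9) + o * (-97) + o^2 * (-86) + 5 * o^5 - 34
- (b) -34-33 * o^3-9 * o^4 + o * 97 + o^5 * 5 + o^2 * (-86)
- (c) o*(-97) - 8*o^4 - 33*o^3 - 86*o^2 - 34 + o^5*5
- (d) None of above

Adding the polynomials and combining like terms:
(o^3*(-25) - 85*o^2 + o^4 + o*(-96) - 36 + o^5) + (2 + o^3*(-8) + 4*o^5 - o^2 - o - 10*o^4)
= -33 * o^3 + o^4 * (-9) + o * (-97) + o^2 * (-86) + 5 * o^5 - 34
a) -33 * o^3 + o^4 * (-9) + o * (-97) + o^2 * (-86) + 5 * o^5 - 34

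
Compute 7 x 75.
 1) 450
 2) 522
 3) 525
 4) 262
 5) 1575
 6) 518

7 * 75 = 525
3) 525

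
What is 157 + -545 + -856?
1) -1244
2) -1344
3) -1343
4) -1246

First: 157 + -545 = -388
Then: -388 + -856 = -1244
1) -1244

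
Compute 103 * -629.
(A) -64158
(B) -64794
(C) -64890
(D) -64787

103 * -629 = -64787
D) -64787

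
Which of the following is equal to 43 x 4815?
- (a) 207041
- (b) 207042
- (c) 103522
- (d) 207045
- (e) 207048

43 * 4815 = 207045
d) 207045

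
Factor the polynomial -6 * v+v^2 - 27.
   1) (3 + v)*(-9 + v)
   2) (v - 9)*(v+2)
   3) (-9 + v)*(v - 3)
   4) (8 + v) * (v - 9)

We need to factor -6 * v+v^2 - 27.
The factored form is (3 + v)*(-9 + v).
1) (3 + v)*(-9 + v)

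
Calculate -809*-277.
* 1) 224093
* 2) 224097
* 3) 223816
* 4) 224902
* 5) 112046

-809 * -277 = 224093
1) 224093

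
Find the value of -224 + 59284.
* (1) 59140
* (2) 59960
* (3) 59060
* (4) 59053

-224 + 59284 = 59060
3) 59060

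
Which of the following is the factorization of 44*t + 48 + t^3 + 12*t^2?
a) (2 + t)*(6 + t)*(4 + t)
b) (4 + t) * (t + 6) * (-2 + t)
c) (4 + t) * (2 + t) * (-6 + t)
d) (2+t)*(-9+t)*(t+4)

We need to factor 44*t + 48 + t^3 + 12*t^2.
The factored form is (2 + t)*(6 + t)*(4 + t).
a) (2 + t)*(6 + t)*(4 + t)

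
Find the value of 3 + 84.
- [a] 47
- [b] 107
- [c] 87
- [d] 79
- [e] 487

3 + 84 = 87
c) 87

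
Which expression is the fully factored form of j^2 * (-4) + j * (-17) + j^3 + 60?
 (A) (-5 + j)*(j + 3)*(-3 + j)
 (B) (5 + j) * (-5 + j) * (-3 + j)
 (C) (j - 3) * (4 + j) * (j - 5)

We need to factor j^2 * (-4) + j * (-17) + j^3 + 60.
The factored form is (j - 3) * (4 + j) * (j - 5).
C) (j - 3) * (4 + j) * (j - 5)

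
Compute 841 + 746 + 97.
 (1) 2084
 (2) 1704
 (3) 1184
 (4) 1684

First: 841 + 746 = 1587
Then: 1587 + 97 = 1684
4) 1684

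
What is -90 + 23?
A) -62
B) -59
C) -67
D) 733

-90 + 23 = -67
C) -67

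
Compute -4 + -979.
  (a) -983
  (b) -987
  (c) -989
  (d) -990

-4 + -979 = -983
a) -983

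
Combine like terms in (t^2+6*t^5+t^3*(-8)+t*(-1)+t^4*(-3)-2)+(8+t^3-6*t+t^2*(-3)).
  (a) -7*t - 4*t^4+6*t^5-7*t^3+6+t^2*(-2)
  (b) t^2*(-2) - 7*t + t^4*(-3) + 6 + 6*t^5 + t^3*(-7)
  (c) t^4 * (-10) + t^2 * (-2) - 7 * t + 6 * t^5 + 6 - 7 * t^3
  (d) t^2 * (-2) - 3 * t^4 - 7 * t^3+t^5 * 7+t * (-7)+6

Adding the polynomials and combining like terms:
(t^2 + 6*t^5 + t^3*(-8) + t*(-1) + t^4*(-3) - 2) + (8 + t^3 - 6*t + t^2*(-3))
= t^2*(-2) - 7*t + t^4*(-3) + 6 + 6*t^5 + t^3*(-7)
b) t^2*(-2) - 7*t + t^4*(-3) + 6 + 6*t^5 + t^3*(-7)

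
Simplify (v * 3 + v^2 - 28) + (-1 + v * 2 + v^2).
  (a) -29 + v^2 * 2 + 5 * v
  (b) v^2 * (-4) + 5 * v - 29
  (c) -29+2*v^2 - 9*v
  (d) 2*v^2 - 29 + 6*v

Adding the polynomials and combining like terms:
(v*3 + v^2 - 28) + (-1 + v*2 + v^2)
= -29 + v^2 * 2 + 5 * v
a) -29 + v^2 * 2 + 5 * v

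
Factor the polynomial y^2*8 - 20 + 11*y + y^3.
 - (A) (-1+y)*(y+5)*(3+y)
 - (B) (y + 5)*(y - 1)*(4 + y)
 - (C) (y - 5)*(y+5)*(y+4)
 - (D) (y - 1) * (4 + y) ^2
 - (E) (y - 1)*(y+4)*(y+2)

We need to factor y^2*8 - 20 + 11*y + y^3.
The factored form is (y + 5)*(y - 1)*(4 + y).
B) (y + 5)*(y - 1)*(4 + y)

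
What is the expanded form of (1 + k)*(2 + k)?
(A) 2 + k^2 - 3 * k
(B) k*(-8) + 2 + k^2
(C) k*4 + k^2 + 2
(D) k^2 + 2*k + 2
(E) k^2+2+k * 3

Expanding (1 + k)*(2 + k):
= k^2+2+k * 3
E) k^2+2+k * 3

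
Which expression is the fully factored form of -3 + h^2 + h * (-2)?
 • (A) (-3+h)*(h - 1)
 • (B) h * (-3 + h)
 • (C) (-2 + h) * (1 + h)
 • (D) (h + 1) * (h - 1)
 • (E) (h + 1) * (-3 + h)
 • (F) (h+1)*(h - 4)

We need to factor -3 + h^2 + h * (-2).
The factored form is (h + 1) * (-3 + h).
E) (h + 1) * (-3 + h)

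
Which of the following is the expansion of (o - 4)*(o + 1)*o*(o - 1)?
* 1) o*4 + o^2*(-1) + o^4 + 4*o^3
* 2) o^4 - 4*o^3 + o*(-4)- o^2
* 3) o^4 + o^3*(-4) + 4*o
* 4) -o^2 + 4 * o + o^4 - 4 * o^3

Expanding (o - 4)*(o + 1)*o*(o - 1):
= -o^2 + 4 * o + o^4 - 4 * o^3
4) -o^2 + 4 * o + o^4 - 4 * o^3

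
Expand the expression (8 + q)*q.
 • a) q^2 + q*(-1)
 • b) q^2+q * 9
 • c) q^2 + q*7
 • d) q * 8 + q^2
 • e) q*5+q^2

Expanding (8 + q)*q:
= q * 8 + q^2
d) q * 8 + q^2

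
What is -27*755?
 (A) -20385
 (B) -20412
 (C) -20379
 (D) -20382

-27 * 755 = -20385
A) -20385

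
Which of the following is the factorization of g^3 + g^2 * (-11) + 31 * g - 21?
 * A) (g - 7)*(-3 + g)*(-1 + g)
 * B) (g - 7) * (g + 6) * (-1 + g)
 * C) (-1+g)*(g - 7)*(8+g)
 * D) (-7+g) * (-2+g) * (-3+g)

We need to factor g^3 + g^2 * (-11) + 31 * g - 21.
The factored form is (g - 7)*(-3 + g)*(-1 + g).
A) (g - 7)*(-3 + g)*(-1 + g)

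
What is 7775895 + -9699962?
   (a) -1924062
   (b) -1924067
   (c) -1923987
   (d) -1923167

7775895 + -9699962 = -1924067
b) -1924067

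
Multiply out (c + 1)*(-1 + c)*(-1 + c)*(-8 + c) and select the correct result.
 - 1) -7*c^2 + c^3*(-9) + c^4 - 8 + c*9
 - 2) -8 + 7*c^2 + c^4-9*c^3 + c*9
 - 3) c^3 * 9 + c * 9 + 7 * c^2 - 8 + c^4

Expanding (c + 1)*(-1 + c)*(-1 + c)*(-8 + c):
= -8 + 7*c^2 + c^4-9*c^3 + c*9
2) -8 + 7*c^2 + c^4-9*c^3 + c*9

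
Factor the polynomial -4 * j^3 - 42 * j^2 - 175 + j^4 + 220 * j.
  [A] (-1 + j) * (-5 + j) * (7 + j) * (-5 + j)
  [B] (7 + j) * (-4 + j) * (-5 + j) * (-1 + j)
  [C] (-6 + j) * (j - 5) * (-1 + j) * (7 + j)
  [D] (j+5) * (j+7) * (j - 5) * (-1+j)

We need to factor -4 * j^3 - 42 * j^2 - 175 + j^4 + 220 * j.
The factored form is (-1 + j) * (-5 + j) * (7 + j) * (-5 + j).
A) (-1 + j) * (-5 + j) * (7 + j) * (-5 + j)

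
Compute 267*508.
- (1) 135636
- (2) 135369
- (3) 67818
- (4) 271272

267 * 508 = 135636
1) 135636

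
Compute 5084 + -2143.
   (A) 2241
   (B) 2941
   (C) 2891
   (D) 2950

5084 + -2143 = 2941
B) 2941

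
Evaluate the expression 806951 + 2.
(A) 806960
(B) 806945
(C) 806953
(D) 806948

806951 + 2 = 806953
C) 806953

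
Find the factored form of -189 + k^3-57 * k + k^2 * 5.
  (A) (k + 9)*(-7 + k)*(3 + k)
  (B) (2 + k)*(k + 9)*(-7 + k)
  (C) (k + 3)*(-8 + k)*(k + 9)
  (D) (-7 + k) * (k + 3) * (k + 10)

We need to factor -189 + k^3-57 * k + k^2 * 5.
The factored form is (k + 9)*(-7 + k)*(3 + k).
A) (k + 9)*(-7 + k)*(3 + k)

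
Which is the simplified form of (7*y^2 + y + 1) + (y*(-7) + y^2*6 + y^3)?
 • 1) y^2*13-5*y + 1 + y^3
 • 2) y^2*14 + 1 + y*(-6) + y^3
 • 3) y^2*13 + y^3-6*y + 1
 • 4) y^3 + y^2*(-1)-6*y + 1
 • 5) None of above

Adding the polynomials and combining like terms:
(7*y^2 + y + 1) + (y*(-7) + y^2*6 + y^3)
= y^2*13 + y^3-6*y + 1
3) y^2*13 + y^3-6*y + 1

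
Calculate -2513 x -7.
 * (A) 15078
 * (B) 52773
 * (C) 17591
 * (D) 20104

-2513 * -7 = 17591
C) 17591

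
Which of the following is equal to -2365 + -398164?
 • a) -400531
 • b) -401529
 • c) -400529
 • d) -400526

-2365 + -398164 = -400529
c) -400529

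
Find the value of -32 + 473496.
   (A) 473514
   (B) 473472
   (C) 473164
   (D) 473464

-32 + 473496 = 473464
D) 473464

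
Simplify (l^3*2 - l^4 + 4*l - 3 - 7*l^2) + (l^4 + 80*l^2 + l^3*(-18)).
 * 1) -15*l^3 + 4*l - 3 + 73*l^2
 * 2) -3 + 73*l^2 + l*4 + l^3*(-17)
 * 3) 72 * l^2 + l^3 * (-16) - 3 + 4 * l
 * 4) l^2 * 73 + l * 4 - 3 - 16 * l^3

Adding the polynomials and combining like terms:
(l^3*2 - l^4 + 4*l - 3 - 7*l^2) + (l^4 + 80*l^2 + l^3*(-18))
= l^2 * 73 + l * 4 - 3 - 16 * l^3
4) l^2 * 73 + l * 4 - 3 - 16 * l^3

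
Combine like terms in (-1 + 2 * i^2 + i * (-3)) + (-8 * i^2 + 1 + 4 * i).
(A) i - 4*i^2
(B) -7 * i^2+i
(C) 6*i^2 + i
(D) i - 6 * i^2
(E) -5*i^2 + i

Adding the polynomials and combining like terms:
(-1 + 2*i^2 + i*(-3)) + (-8*i^2 + 1 + 4*i)
= i - 6 * i^2
D) i - 6 * i^2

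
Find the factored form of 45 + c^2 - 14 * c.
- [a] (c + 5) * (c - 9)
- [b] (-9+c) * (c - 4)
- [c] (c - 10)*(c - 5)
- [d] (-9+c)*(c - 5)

We need to factor 45 + c^2 - 14 * c.
The factored form is (-9+c)*(c - 5).
d) (-9+c)*(c - 5)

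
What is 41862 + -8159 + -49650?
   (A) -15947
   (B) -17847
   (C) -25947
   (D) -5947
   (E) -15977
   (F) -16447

First: 41862 + -8159 = 33703
Then: 33703 + -49650 = -15947
A) -15947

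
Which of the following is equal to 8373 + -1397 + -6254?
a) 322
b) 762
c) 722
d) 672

First: 8373 + -1397 = 6976
Then: 6976 + -6254 = 722
c) 722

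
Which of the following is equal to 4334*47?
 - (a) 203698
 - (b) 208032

4334 * 47 = 203698
a) 203698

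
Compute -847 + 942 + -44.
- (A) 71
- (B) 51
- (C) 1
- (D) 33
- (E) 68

First: -847 + 942 = 95
Then: 95 + -44 = 51
B) 51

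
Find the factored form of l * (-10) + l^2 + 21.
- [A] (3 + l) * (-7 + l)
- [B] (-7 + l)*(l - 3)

We need to factor l * (-10) + l^2 + 21.
The factored form is (-7 + l)*(l - 3).
B) (-7 + l)*(l - 3)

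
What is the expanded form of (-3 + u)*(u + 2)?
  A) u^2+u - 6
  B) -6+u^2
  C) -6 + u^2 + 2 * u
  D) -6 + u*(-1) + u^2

Expanding (-3 + u)*(u + 2):
= -6 + u*(-1) + u^2
D) -6 + u*(-1) + u^2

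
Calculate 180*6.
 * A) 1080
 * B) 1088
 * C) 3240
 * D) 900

180 * 6 = 1080
A) 1080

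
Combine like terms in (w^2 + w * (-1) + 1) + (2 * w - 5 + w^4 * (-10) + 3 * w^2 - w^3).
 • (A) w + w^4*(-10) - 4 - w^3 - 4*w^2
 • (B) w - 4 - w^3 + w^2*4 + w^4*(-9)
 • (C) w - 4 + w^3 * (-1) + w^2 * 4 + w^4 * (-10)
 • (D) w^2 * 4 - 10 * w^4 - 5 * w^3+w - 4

Adding the polynomials and combining like terms:
(w^2 + w*(-1) + 1) + (2*w - 5 + w^4*(-10) + 3*w^2 - w^3)
= w - 4 + w^3 * (-1) + w^2 * 4 + w^4 * (-10)
C) w - 4 + w^3 * (-1) + w^2 * 4 + w^4 * (-10)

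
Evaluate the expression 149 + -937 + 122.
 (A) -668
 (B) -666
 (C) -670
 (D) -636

First: 149 + -937 = -788
Then: -788 + 122 = -666
B) -666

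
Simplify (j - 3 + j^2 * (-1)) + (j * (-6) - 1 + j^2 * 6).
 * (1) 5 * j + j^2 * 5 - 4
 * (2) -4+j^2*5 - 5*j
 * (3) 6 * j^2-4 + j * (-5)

Adding the polynomials and combining like terms:
(j - 3 + j^2*(-1)) + (j*(-6) - 1 + j^2*6)
= -4+j^2*5 - 5*j
2) -4+j^2*5 - 5*j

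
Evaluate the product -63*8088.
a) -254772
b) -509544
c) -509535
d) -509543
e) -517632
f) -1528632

-63 * 8088 = -509544
b) -509544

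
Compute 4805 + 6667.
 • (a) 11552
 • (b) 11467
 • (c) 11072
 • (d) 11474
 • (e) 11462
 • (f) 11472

4805 + 6667 = 11472
f) 11472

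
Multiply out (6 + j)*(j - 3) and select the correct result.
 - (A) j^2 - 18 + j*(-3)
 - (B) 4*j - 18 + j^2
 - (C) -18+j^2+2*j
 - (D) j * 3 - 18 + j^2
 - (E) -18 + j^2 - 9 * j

Expanding (6 + j)*(j - 3):
= j * 3 - 18 + j^2
D) j * 3 - 18 + j^2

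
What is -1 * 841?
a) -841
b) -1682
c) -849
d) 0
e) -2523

-1 * 841 = -841
a) -841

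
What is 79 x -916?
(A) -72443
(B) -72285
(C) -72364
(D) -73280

79 * -916 = -72364
C) -72364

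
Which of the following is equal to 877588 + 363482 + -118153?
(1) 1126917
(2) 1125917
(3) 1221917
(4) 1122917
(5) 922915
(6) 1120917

First: 877588 + 363482 = 1241070
Then: 1241070 + -118153 = 1122917
4) 1122917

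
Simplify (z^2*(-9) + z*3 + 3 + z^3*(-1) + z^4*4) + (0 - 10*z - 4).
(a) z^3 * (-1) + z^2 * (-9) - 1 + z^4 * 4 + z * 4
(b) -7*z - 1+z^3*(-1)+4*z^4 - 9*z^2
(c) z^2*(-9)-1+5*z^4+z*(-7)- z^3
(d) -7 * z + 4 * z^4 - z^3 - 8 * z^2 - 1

Adding the polynomials and combining like terms:
(z^2*(-9) + z*3 + 3 + z^3*(-1) + z^4*4) + (0 - 10*z - 4)
= -7*z - 1+z^3*(-1)+4*z^4 - 9*z^2
b) -7*z - 1+z^3*(-1)+4*z^4 - 9*z^2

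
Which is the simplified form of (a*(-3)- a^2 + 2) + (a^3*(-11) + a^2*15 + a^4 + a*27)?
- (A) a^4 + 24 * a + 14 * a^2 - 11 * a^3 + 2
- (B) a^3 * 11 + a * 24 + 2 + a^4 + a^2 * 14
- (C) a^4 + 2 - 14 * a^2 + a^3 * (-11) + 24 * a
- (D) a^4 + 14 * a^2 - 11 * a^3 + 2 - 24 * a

Adding the polynomials and combining like terms:
(a*(-3) - a^2 + 2) + (a^3*(-11) + a^2*15 + a^4 + a*27)
= a^4 + 24 * a + 14 * a^2 - 11 * a^3 + 2
A) a^4 + 24 * a + 14 * a^2 - 11 * a^3 + 2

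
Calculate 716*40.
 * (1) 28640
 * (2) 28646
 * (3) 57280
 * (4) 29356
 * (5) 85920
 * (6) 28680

716 * 40 = 28640
1) 28640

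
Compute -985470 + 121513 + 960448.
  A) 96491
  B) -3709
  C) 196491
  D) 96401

First: -985470 + 121513 = -863957
Then: -863957 + 960448 = 96491
A) 96491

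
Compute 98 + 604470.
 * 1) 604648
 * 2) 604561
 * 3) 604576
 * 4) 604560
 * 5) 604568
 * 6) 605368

98 + 604470 = 604568
5) 604568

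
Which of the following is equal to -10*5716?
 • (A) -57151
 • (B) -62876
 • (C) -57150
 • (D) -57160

-10 * 5716 = -57160
D) -57160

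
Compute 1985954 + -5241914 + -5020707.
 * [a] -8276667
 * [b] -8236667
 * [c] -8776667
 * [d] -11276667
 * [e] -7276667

First: 1985954 + -5241914 = -3255960
Then: -3255960 + -5020707 = -8276667
a) -8276667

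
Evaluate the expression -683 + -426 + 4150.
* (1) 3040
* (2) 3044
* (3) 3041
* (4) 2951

First: -683 + -426 = -1109
Then: -1109 + 4150 = 3041
3) 3041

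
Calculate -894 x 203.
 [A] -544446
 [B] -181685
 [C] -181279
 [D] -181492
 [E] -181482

-894 * 203 = -181482
E) -181482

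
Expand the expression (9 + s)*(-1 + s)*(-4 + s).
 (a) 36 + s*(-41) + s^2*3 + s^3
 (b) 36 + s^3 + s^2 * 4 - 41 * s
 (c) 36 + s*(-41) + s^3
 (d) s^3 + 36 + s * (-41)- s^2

Expanding (9 + s)*(-1 + s)*(-4 + s):
= 36 + s^3 + s^2 * 4 - 41 * s
b) 36 + s^3 + s^2 * 4 - 41 * s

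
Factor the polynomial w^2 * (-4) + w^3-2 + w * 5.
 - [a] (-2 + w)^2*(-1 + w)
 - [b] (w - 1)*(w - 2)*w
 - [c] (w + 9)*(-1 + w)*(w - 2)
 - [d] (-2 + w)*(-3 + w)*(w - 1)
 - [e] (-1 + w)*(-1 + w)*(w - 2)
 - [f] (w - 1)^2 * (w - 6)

We need to factor w^2 * (-4) + w^3-2 + w * 5.
The factored form is (-1 + w)*(-1 + w)*(w - 2).
e) (-1 + w)*(-1 + w)*(w - 2)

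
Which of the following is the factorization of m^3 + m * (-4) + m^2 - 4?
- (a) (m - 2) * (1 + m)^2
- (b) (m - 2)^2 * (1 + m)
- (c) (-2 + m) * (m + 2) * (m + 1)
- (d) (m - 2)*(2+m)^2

We need to factor m^3 + m * (-4) + m^2 - 4.
The factored form is (-2 + m) * (m + 2) * (m + 1).
c) (-2 + m) * (m + 2) * (m + 1)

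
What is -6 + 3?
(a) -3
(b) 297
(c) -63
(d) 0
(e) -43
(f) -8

-6 + 3 = -3
a) -3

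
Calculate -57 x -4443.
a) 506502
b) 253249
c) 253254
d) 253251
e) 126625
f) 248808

-57 * -4443 = 253251
d) 253251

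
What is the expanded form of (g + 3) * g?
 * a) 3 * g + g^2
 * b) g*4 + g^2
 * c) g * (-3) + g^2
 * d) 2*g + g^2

Expanding (g + 3) * g:
= 3 * g + g^2
a) 3 * g + g^2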